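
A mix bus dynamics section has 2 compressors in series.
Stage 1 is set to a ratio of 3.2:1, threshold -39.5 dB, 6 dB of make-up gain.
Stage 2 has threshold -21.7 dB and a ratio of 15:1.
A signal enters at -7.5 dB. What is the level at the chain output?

-23.5 dB

Stage 1: 32 dB above -39.5 dB, reduced 3.2:1 to 10 dB above → -29.5 dB; +6 dB make-up → -23.5 dB.
Stage 2: -23.5 dB ≤ -21.7 dB, so stage 2 doesn't engage; output -23.5 dB.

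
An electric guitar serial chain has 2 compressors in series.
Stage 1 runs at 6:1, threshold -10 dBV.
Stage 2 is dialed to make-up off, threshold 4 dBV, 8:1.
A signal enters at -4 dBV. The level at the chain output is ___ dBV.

-9 dBV

Stage 1: overshoot 6 dB → 6/6 = 1 dB → -9 dBV.
Stage 2: below threshold (-9 ≤ 4); passes unchanged; output -9 dBV.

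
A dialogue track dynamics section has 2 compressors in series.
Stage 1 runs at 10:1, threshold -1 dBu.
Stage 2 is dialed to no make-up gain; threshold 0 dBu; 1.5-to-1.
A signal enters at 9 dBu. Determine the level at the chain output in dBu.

0 dBu

Stage 1: 10 dB above -1 dBu, reduced 10:1 to 1 dB above → 0 dBu.
Stage 2: 0 dBu ≤ 0 dBu, so stage 2 doesn't engage; output 0 dBu.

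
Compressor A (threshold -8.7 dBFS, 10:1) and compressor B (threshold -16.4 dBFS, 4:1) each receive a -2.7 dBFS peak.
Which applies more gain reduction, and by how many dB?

B, by 4.875 dB

A: GR = 6 − 6/10 = 5.4 dB.
B: GR = 13.7 − 13.7/4 = 10.275 dB.
B reduces 4.875 dB more.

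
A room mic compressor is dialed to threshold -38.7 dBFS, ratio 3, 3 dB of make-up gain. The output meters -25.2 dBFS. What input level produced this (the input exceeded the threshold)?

Stripping the +3 dB make-up gives -28.2 dBFS at the gain stage.
The compressed level sits -28.2 − (-38.7) = 10.5 dB over threshold.
Undo the ratio: input overshoot = 10.5 × 3 = 31.5 dB, giving input = -7.2 dBFS.

-7.2 dBFS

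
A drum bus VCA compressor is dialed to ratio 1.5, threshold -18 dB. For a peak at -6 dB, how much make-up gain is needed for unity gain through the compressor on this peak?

The peak compresses to -18 + 12/1.5 = -10 dB.
To reach -6 dB requires -6 − (-10) = 4 dB of make-up.

4 dB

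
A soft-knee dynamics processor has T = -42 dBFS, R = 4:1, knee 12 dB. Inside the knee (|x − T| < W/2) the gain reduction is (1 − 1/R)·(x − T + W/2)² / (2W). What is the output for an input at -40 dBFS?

x − T + W/2 = -40 − (-42) + 6 = 8.
GR = (1 − 1/4) × 8² / 24 = 0.75 × 64 / 24 = 2 dB.
Output = -40 − 2 = -42 dBFS.

-42 dBFS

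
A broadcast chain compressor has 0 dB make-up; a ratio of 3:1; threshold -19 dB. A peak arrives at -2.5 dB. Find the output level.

-2.5 dB sits 16.5 dB over threshold.
At 3:1 the overshoot is divided by 3, leaving 5.5 dB above threshold.
So the level is -19 + 5.5 = -13.5 dB.

-13.5 dB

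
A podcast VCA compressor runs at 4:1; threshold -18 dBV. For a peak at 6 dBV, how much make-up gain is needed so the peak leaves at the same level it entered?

18 dB

Overshoot 24 dB → 24/4 = 6 dB after compression, so the compressed level is -18 + 6 = -12 dBV.
Make-up = target − compressed = 6 − (-12) = 18 dB.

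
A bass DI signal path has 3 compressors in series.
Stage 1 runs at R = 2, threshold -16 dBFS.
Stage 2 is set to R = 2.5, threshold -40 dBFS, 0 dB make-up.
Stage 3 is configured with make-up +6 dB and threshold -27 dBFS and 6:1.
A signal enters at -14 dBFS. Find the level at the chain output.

-24 dBFS

Stage 1: -14 dBFS is 2 dB over -16 dBFS; at 2:1 that becomes 1 dB over, giving -15 dBFS.
Stage 2: overshoot 25 dB → 25/2.5 = 10 dB → -30 dBFS.
Stage 3: -30 dBFS ≤ -27 dBFS, so stage 3 doesn't engage; make-up brings it to -24 dBFS.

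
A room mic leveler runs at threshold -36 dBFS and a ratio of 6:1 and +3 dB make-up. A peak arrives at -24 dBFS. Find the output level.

-24 dBFS sits 12 dB over threshold.
6:1 compression reduces that to 12/6 = 2 dB over.
That puts the output at -34 dBFS; make-up adds 3 dB, giving -31 dBFS.

-31 dBFS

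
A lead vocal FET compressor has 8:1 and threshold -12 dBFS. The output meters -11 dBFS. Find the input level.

-4 dBFS

The compressed level sits -11 − (-12) = 1 dB over threshold.
Input overshoot = R × output overshoot = 8 dB → input = -12 + 8 = -4 dBFS.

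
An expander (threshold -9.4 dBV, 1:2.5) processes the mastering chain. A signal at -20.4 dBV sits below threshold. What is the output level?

-36.9 dBV

Below threshold, a 1:2.5 expander applies gain = (2.5−1)×(T − x) of attenuation.
(2.5−1) × 11 = 16.5 dB, so output = -20.4 − 16.5 = -36.9 dBV.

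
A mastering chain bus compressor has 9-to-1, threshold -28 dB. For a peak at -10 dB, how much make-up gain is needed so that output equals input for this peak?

16 dB

Without make-up, output = threshold + overshoot/9 = -28 + 2 = -26 dB.
Gap to target: 16 dB.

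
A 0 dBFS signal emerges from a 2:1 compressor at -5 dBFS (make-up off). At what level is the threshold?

Gain reduction = 0 − (-5) = 5 dB; output overshoot = GR / (R − 1) = 5 / 1 = 5 dB.
Threshold = output − output overshoot = -5 − 5 = -10 dBFS.

-10 dBFS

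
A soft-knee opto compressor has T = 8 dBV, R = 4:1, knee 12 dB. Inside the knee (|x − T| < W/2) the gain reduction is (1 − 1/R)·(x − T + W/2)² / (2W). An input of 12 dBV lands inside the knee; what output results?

x − T + W/2 = 12 − 8 + 6 = 10.
GR = (1 − 1/4) × 10² / 24 = 0.75 × 100 / 24 = 3.125 dB.
Output = 12 − 3.125 = 8.875 dBV.

8.875 dBV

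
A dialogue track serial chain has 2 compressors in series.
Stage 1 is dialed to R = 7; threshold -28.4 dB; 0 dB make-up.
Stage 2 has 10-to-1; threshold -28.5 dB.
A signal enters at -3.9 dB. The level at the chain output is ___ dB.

Stage 1: -3.9 dB is 24.5 dB over -28.4 dB; at 7:1 that becomes 3.5 dB over, giving -24.9 dB.
Stage 2: overshoot 3.6 dB → 3.6/10 = 0.36 dB → -28.14 dB.

-28.14 dB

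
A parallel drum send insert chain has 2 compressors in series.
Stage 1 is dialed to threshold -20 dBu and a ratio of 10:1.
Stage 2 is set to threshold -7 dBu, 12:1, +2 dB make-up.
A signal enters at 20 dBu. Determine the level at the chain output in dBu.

-14 dBu

Stage 1: overshoot 40 dB → 40/10 = 4 dB → -16 dBu.
Stage 2: -16 dBu is at or below the -7 dBu threshold — no compression; make-up brings it to -14 dBu.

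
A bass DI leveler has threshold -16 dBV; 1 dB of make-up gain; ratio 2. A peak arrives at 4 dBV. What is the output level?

-5 dBV

The input is 20 dB above the -16 dBV threshold.
The 20 dB excess becomes 10 dB after 2:1 reduction.
So the level is -16 + 10 = -6 dBV; make-up adds 1 dB, giving -5 dBV.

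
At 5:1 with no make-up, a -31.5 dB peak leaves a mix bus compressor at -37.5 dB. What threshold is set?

-39 dB

Gain reduction = -31.5 − (-37.5) = 6 dB; output overshoot = GR / (R − 1) = 6 / 4 = 1.5 dB.
Threshold = output − output overshoot = -37.5 − 1.5 = -39 dB.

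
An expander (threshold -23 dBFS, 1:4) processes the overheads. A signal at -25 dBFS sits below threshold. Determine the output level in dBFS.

-31 dBFS

Below threshold, a 1:4 expander applies gain = (4−1)×(T − x) of attenuation.
(4−1) × 2 = 6 dB, so output = -25 − 6 = -31 dBFS.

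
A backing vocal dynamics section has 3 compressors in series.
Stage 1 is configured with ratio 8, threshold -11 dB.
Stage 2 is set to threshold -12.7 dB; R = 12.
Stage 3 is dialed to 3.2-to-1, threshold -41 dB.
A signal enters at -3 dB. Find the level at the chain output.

Stage 1: -3 dB is 8 dB over -11 dB; at 8:1 that becomes 1 dB over, giving -10 dB.
Stage 2: overshoot 2.7 dB → 2.7/12 = 0.225 dB → -12.475 dB.
Stage 3: -12.475 dB is 28.525 dB over -41 dB; at 3.2:1 that becomes 8.914062 dB over, giving -32.085938 dB.

-32.085938 dB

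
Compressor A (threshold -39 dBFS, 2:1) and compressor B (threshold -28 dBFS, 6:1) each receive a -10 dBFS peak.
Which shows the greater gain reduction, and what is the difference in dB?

A: GR = 29 − 29/2 = 14.5 dB.
B: GR = 18 − 18/6 = 15 dB.
Difference: 0.5 dB in favour of B.

B, by 0.5 dB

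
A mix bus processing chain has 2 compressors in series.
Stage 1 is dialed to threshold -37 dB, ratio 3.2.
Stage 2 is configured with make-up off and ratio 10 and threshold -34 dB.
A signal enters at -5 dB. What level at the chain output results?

Stage 1: overshoot 32 dB → 32/3.2 = 10 dB → -27 dB.
Stage 2: 7 dB above -34 dB, reduced 10:1 to 0.7 dB above → -33.3 dB.

-33.3 dB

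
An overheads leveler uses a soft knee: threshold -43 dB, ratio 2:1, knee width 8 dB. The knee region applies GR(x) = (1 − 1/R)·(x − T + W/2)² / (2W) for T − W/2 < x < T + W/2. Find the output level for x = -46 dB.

-46.03125 dB

x − T + W/2 = -46 − (-43) + 4 = 1.
GR = (1 − 1/2) × 1² / 16 = 0.5 × 1 / 16 = 0.03125 dB.
Output = -46 − 0.03125 = -46.03125 dB.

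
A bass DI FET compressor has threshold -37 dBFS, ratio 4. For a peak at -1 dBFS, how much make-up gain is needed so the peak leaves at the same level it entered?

27 dB

The peak compresses to -37 + 36/4 = -28 dBFS.
To reach -1 dBFS requires -1 − (-28) = 27 dB of make-up.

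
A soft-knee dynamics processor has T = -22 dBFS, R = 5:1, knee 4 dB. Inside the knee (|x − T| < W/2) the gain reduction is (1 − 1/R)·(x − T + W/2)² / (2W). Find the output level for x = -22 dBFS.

x − T + W/2 = -22 − (-22) + 2 = 2.
GR = (1 − 1/5) × 2² / 8 = 0.8 × 4 / 8 = 0.4 dB.
Output = -22 − 0.4 = -22.4 dBFS.

-22.4 dBFS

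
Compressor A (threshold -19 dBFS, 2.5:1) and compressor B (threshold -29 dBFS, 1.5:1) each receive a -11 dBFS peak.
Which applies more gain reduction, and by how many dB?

B, by 1.2 dB

A: GR = 8 − 8/2.5 = 4.8 dB.
B: GR = 18 − 18/1.5 = 6 dB.
B applies 1.2 dB more gain reduction.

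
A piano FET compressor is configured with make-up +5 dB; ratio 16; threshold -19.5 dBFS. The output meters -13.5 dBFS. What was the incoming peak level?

Remove make-up: -13.5 − 5 = -18.5 dBFS.
Post-compression overshoot = -18.5 − (-19.5) = 1 dB.
Before 16:1 compression the overshoot was 1 × 16 = 16 dB, so input = -19.5 + 16 = -3.5 dBFS.

-3.5 dBFS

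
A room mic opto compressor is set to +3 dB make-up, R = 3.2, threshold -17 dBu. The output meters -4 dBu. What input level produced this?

15 dBu

Stripping the +3 dB make-up gives -7 dBu at the gain stage.
That's 10 dB above the -17 dBu threshold.
Undo the ratio: input overshoot = 10 × 3.2 = 32 dB, giving input = 15 dBu.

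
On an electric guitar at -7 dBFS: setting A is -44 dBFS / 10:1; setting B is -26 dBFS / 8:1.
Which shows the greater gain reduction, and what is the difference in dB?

A, by 16.675 dB

A: 37 dB over, compressed to 3.7 dB over, so 33.3 dB of GR.
B: 19 dB over, compressed to 2.375 dB over, so 16.625 dB of GR.
A reduces 16.675 dB more.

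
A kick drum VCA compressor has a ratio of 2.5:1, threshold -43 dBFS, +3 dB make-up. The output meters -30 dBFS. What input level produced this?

-18 dBFS

Before make-up, the level was -30 − 3 = -33 dBFS.
That's 10 dB above the -43 dBFS threshold.
Undo the ratio: input overshoot = 10 × 2.5 = 25 dB, giving input = -18 dBFS.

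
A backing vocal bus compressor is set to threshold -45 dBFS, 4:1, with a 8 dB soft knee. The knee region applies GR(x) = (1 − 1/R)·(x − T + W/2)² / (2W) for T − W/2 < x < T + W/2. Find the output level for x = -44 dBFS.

-45.171875 dBFS

x − T + W/2 = -44 − (-45) + 4 = 5.
GR = (1 − 1/4) × 5² / 16 = 0.75 × 25 / 16 = 1.171875 dB.
Output = -44 − 1.171875 = -45.171875 dBFS.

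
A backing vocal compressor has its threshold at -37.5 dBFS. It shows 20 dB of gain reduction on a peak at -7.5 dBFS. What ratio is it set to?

Input overshoot = -7.5 − (-37.5) = 30 dB.
Output overshoot = 30 − 20 = 10 dB.
Ratio = input overshoot / output overshoot = 30 / 10 = 3.

3:1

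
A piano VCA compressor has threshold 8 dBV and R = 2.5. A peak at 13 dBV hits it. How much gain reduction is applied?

The signal is 5 dB above threshold.
At 2.5:1, output sits 5/2.5 = 2 dB above threshold.
Gain reduction = 5 − 2 = 3 dB.

3 dB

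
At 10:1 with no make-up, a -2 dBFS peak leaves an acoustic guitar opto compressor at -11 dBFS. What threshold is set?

-12 dBFS

Let T be the threshold. Output overshoot = (input overshoot)/R, so -11 − T = (-2 − T)/10.
10·(-11 − T) = -2 − T → 9·T = -110 − (-2) = -108.
T = -108/9 = -12 dBFS.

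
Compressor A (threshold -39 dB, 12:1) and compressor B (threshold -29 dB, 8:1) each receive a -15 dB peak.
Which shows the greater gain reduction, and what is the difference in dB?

A, by 9.75 dB

A: overshoot 24 dB → output overshoot 2 dB → GR 22 dB.
B: overshoot 14 dB → output overshoot 1.75 dB → GR 12.25 dB.
A applies 9.75 dB more gain reduction.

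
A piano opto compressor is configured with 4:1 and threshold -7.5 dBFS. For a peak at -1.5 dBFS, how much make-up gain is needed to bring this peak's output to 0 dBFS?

The peak compresses to -7.5 + 6/4 = -6 dBFS.
To reach 0 dBFS requires 0 − (-6) = 6 dB of make-up.

6 dB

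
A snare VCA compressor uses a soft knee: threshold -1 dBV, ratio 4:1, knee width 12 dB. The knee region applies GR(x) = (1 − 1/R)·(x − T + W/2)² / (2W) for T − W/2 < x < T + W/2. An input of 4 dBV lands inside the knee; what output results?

x − T + W/2 = 4 − (-1) + 6 = 11.
GR = (1 − 1/4) × 11² / 24 = 0.75 × 121 / 24 = 3.78125 dB.
Output = 4 − 3.78125 = 0.21875 dBV.

0.21875 dBV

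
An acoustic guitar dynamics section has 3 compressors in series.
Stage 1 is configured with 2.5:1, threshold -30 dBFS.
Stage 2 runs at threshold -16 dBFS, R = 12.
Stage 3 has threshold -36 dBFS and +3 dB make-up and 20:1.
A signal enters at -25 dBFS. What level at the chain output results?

-32.6 dBFS

Stage 1: overshoot 5 dB → 5/2.5 = 2 dB → -28 dBFS.
Stage 2: -28 dBFS is at or below the -16 dBFS threshold — no compression; output -28 dBFS.
Stage 3: overshoot 8 dB → 8/20 = 0.4 dB → -35.6 dBFS; +3 dB make-up → -32.6 dBFS.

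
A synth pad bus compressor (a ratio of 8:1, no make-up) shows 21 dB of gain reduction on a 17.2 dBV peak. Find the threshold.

Let T be the threshold. Output overshoot = (input overshoot)/R, so -3.8 − T = (17.2 − T)/8.
8·(-3.8 − T) = 17.2 − T → 7·T = -30.4 − 17.2 = -47.6.
T = -47.6/7 = -6.8 dBV.

-6.8 dBV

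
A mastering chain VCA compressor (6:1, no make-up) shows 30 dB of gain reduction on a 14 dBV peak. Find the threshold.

-22 dBV

Let T be the threshold. Output overshoot = (input overshoot)/R, so -16 − T = (14 − T)/6.
6·(-16 − T) = 14 − T → 5·T = -96 − 14 = -110.
T = -110/5 = -22 dBV.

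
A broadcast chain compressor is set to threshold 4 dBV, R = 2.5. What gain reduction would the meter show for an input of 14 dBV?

The signal is 10 dB above threshold.
After 2.5:1 compression the overshoot becomes 10/2.5 = 4 dB.
GR = overshoot in − overshoot out = 10 − 4 = 6 dB.

6 dB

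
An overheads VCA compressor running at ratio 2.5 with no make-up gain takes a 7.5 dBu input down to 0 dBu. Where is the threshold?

Input is 12.5 dB above T (since output overshoot × R = input overshoot: (0 − T)·2.5 = 7.5 − T gives T = -5 dBu).
Check: -5 + (7.5 − (-5))/2.5 = -5 + 5 = 0 dBu. ✓

-5 dBu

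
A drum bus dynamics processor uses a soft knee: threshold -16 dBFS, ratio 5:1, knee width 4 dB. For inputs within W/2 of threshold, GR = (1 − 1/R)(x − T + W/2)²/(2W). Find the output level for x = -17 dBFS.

x − T + W/2 = -17 − (-16) + 2 = 1.
GR = (1 − 1/5) × 1² / 8 = 0.8 × 1 / 8 = 0.1 dB.
Output = -17 − 0.1 = -17.1 dBFS.

-17.1 dBFS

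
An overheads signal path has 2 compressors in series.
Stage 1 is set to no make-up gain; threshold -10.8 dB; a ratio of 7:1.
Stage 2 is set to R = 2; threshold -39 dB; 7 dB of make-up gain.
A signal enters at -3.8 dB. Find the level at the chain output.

Stage 1: -3.8 dB is 7 dB over -10.8 dB; at 7:1 that becomes 1 dB over, giving -9.8 dB.
Stage 2: 29.2 dB above -39 dB, reduced 2:1 to 14.6 dB above → -24.4 dB; +7 dB make-up → -17.4 dB.

-17.4 dB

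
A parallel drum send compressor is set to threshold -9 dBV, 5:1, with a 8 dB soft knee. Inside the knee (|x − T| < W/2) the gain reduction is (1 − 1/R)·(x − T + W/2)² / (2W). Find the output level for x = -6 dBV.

x − T + W/2 = -6 − (-9) + 4 = 7.
GR = (1 − 1/5) × 7² / 16 = 0.8 × 49 / 16 = 2.45 dB.
Output = -6 − 2.45 = -8.45 dBV.

-8.45 dBV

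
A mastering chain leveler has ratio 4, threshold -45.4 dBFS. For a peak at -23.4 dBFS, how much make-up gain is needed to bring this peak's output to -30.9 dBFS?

Without make-up, output = threshold + overshoot/4 = -45.4 + 5.5 = -39.9 dBFS.
Gap to target: 9 dB.

9 dB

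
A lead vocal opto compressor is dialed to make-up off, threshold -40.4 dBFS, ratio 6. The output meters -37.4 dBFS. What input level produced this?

Post-compression overshoot = -37.4 − (-40.4) = 3 dB.
Undo the ratio: input overshoot = 3 × 6 = 18 dB, giving input = -22.4 dBFS.

-22.4 dBFS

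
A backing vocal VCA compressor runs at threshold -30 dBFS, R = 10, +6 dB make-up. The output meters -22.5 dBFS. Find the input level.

-15 dBFS

Remove make-up: -22.5 − 6 = -28.5 dBFS.
Post-compression overshoot = -28.5 − (-30) = 1.5 dB.
Input overshoot = R × output overshoot = 15 dB → input = -30 + 15 = -15 dBFS.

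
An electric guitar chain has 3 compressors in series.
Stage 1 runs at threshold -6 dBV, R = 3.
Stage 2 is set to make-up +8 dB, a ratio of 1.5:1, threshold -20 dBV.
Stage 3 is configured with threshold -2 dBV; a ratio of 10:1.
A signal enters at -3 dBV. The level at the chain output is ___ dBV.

-2 dBV

Stage 1: 3 dB above -6 dBV, reduced 3:1 to 1 dB above → -5 dBV.
Stage 2: -5 dBV is 15 dB over -20 dBV; at 1.5:1 that becomes 10 dB over, giving -10 dBV; +8 dB make-up → -2 dBV.
Stage 3: -2 dBV ≤ -2 dBV, so stage 3 doesn't engage; output -2 dBV.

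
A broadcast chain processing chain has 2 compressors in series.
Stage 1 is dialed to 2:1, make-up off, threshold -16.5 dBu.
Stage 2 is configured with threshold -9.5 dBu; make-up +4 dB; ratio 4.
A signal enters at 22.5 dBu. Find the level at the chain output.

Stage 1: 39 dB above -16.5 dBu, reduced 2:1 to 19.5 dB above → 3 dBu.
Stage 2: 12.5 dB above -9.5 dBu, reduced 4:1 to 3.125 dB above → -6.375 dBu; +4 dB make-up → -2.375 dBu.

-2.375 dBu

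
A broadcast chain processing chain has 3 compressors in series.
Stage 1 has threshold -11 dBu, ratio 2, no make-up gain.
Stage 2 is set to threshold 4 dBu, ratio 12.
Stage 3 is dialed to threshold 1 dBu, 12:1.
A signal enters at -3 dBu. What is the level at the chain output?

Stage 1: overshoot 8 dB → 8/2 = 4 dB → -7 dBu.
Stage 2: -7 dBu is at or below the 4 dBu threshold — no compression; output -7 dBu.
Stage 3: -7 dBu is at or below the 1 dBu threshold — no compression; output -7 dBu.

-7 dBu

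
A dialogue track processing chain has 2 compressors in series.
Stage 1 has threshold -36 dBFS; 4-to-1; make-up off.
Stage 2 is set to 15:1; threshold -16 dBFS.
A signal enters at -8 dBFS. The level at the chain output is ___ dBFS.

-29 dBFS

Stage 1: overshoot 28 dB → 28/4 = 7 dB → -29 dBFS.
Stage 2: -29 dBFS ≤ -16 dBFS, so stage 2 doesn't engage; output -29 dBFS.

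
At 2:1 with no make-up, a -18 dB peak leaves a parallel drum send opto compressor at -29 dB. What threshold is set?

-40 dB

Let T be the threshold. Output overshoot = (input overshoot)/R, so -29 − T = (-18 − T)/2.
2·(-29 − T) = -18 − T → 1·T = -58 − (-18) = -40.
T = -40/1 = -40 dB.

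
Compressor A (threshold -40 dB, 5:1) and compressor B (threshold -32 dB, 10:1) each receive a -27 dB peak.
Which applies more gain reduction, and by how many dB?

A, by 5.9 dB

A: 13 dB over, compressed to 2.6 dB over, so 10.4 dB of GR.
B: 5 dB over, compressed to 0.5 dB over, so 4.5 dB of GR.
A reduces 5.9 dB more.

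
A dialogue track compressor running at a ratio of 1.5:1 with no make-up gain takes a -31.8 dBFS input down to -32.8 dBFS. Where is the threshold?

Gain reduction = -31.8 − (-32.8) = 1 dB; output overshoot = GR / (R − 1) = 1 / 0.5 = 2 dB.
Threshold = output − output overshoot = -32.8 − 2 = -34.8 dBFS.

-34.8 dBFS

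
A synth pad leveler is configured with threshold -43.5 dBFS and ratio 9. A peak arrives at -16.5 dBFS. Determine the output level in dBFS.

Overshoot: -16.5 − (-43.5) = 27 dB.
9:1 compression reduces that to 27/9 = 3 dB over.
So the level is -43.5 + 3 = -40.5 dBFS.

-40.5 dBFS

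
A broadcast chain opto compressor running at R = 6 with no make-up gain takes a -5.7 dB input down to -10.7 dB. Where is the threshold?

-11.7 dB

Let T be the threshold. Output overshoot = (input overshoot)/R, so -10.7 − T = (-5.7 − T)/6.
6·(-10.7 − T) = -5.7 − T → 5·T = -64.2 − (-5.7) = -58.5.
T = -58.5/5 = -11.7 dB.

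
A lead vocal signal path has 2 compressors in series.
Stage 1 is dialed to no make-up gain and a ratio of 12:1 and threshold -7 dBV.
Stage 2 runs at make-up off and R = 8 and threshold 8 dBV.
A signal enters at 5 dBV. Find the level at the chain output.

Stage 1: 5 dBV is 12 dB over -7 dBV; at 12:1 that becomes 1 dB over, giving -6 dBV.
Stage 2: -6 dBV is at or below the 8 dBV threshold — no compression; output -6 dBV.

-6 dBV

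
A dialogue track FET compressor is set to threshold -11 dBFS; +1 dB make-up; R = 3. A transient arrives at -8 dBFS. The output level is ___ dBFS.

Overshoot: -8 − (-11) = 3 dB.
At 3:1 the overshoot is divided by 3, leaving 1 dB above threshold.
That puts the output at -10 dBFS; make-up adds 1 dB, giving -9 dBFS.

-9 dBFS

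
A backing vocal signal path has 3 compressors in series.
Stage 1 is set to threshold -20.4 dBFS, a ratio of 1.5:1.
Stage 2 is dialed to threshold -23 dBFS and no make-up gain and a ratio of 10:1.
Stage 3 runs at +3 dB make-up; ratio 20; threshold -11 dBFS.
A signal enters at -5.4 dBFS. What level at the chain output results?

Stage 1: overshoot 15 dB → 15/1.5 = 10 dB → -10.4 dBFS.
Stage 2: 12.6 dB above -23 dBFS, reduced 10:1 to 1.26 dB above → -21.74 dBFS.
Stage 3: below threshold (-21.74 ≤ -11); passes unchanged; make-up brings it to -18.74 dBFS.

-18.74 dBFS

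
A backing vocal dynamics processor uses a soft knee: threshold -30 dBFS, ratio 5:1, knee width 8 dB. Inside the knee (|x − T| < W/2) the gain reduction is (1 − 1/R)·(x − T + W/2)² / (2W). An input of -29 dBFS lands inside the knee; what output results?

-30.25 dBFS

x − T + W/2 = -29 − (-30) + 4 = 5.
GR = (1 − 1/5) × 5² / 16 = 0.8 × 25 / 16 = 1.25 dB.
Output = -29 − 1.25 = -30.25 dBFS.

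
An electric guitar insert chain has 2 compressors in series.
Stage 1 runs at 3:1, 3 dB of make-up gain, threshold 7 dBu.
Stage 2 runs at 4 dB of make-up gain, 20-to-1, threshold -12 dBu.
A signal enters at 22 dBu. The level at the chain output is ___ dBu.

Stage 1: overshoot 15 dB → 15/3 = 5 dB → 12 dBu; +3 dB make-up → 15 dBu.
Stage 2: overshoot 27 dB → 27/20 = 1.35 dB → -10.65 dBu; +4 dB make-up → -6.65 dBu.

-6.65 dBu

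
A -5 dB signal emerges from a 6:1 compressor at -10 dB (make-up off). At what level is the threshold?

-11 dB

Gain reduction = -5 − (-10) = 5 dB; output overshoot = GR / (R − 1) = 5 / 5 = 1 dB.
Threshold = output − output overshoot = -10 − 1 = -11 dB.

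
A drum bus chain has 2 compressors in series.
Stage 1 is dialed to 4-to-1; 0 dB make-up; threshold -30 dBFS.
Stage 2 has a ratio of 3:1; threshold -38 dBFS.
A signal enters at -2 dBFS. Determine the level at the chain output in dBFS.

-33 dBFS

Stage 1: -2 dBFS is 28 dB over -30 dBFS; at 4:1 that becomes 7 dB over, giving -23 dBFS.
Stage 2: -23 dBFS is 15 dB over -38 dBFS; at 3:1 that becomes 5 dB over, giving -33 dBFS.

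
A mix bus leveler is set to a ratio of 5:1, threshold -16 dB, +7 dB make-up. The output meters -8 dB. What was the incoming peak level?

Before make-up, the level was -8 − 7 = -15 dB.
Post-compression overshoot = -15 − (-16) = 1 dB.
Undo the ratio: input overshoot = 1 × 5 = 5 dB, giving input = -11 dB.

-11 dB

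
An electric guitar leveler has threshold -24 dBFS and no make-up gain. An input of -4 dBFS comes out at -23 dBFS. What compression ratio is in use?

20:1

Input overshoot = -4 − (-24) = 20 dB; output overshoot = -23 − (-24) = 1 dB.
Ratio = 20 / 1 = 20.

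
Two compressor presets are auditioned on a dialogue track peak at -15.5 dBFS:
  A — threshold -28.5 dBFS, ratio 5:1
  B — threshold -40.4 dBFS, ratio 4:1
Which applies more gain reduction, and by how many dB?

B, by 8.275 dB

A: overshoot 13 dB → output overshoot 2.6 dB → GR 10.4 dB.
B: overshoot 24.9 dB → output overshoot 6.225 dB → GR 18.675 dB.
Difference: 8.275 dB in favour of B.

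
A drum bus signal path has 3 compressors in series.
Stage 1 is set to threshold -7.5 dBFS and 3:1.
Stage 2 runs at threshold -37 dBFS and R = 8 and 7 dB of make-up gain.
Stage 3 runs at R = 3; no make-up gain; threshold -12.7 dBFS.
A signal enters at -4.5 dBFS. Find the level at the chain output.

Stage 1: overshoot 3 dB → 3/3 = 1 dB → -6.5 dBFS.
Stage 2: 30.5 dB above -37 dBFS, reduced 8:1 to 3.8125 dB above → -33.1875 dBFS; +7 dB make-up → -26.1875 dBFS.
Stage 3: -26.1875 dBFS is at or below the -12.7 dBFS threshold — no compression; output -26.1875 dBFS.

-26.1875 dBFS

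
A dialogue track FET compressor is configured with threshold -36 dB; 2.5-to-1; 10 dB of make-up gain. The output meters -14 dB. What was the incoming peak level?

-6 dB

Stripping the +10 dB make-up gives -24 dB at the gain stage.
Post-compression overshoot = -24 − (-36) = 12 dB.
Undo the ratio: input overshoot = 12 × 2.5 = 30 dB, giving input = -6 dB.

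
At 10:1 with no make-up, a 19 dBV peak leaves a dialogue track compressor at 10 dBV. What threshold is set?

Let T be the threshold. Output overshoot = (input overshoot)/R, so 10 − T = (19 − T)/10.
10·(10 − T) = 19 − T → 9·T = 100 − 19 = 81.
T = 81/9 = 9 dBV.

9 dBV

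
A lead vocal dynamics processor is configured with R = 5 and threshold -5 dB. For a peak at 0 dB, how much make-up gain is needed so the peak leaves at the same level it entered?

Overshoot 5 dB → 5/5 = 1 dB after compression, so the compressed level is -5 + 1 = -4 dB.
Make-up = target − compressed = 0 − (-4) = 4 dB.

4 dB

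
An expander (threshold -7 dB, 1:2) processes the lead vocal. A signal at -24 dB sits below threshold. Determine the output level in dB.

-41 dB

Below threshold, a 1:2 expander applies gain = (2−1)×(T − x) of attenuation.
(2−1) × 17 = 17 dB, so output = -24 − 17 = -41 dB.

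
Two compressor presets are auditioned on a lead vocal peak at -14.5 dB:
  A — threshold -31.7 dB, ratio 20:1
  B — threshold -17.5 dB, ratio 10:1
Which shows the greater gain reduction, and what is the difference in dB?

A, by 13.64 dB

A: overshoot 17.2 dB → output overshoot 0.86 dB → GR 16.34 dB.
B: overshoot 3 dB → output overshoot 0.3 dB → GR 2.7 dB.
Difference: 13.64 dB in favour of A.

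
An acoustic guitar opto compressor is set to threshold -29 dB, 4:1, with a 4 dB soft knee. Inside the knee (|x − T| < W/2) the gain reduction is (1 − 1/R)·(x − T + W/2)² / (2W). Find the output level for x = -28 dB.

x − T + W/2 = -28 − (-29) + 2 = 3.
GR = (1 − 1/4) × 3² / 8 = 0.75 × 9 / 8 = 0.84375 dB.
Output = -28 − 0.84375 = -28.84375 dB.

-28.84375 dB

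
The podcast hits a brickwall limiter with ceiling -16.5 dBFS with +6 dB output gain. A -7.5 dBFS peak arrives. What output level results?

-10.5 dBFS

The limiter clamps the peak to its -16.5 dBFS ceiling.
Output gain then adds 6 dB: -16.5 + 6 = -10.5 dBFS.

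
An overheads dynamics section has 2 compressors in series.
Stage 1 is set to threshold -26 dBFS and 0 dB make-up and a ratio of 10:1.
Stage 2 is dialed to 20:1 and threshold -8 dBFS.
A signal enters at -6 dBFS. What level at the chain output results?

-24 dBFS

Stage 1: -6 dBFS is 20 dB over -26 dBFS; at 10:1 that becomes 2 dB over, giving -24 dBFS.
Stage 2: -24 dBFS ≤ -8 dBFS, so stage 2 doesn't engage; output -24 dBFS.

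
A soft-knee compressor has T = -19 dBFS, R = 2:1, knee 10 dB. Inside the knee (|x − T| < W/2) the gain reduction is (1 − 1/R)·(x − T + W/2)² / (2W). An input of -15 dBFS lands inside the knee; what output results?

x − T + W/2 = -15 − (-19) + 5 = 9.
GR = (1 − 1/2) × 9² / 20 = 0.5 × 81 / 20 = 2.025 dB.
Output = -15 − 2.025 = -17.025 dBFS.

-17.025 dBFS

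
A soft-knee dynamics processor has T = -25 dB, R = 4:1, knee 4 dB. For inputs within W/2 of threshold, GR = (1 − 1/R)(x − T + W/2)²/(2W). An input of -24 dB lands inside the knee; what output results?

-24.84375 dB

x − T + W/2 = -24 − (-25) + 2 = 3.
GR = (1 − 1/4) × 3² / 8 = 0.75 × 9 / 8 = 0.84375 dB.
Output = -24 − 0.84375 = -24.84375 dB.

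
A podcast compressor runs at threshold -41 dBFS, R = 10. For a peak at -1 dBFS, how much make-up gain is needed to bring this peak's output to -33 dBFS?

4 dB

Without make-up, output = threshold + overshoot/10 = -41 + 4 = -37 dBFS.
Gap to target: 4 dB.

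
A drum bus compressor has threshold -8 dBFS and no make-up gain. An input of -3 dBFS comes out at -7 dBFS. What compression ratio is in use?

5:1

Input overshoot = -3 − (-8) = 5 dB; output overshoot = -7 − (-8) = 1 dB.
Ratio = 5 / 1 = 5.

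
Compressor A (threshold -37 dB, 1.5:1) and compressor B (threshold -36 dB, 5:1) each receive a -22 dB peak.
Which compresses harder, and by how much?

B, by 6.2 dB

A: overshoot 15 dB → output overshoot 10 dB → GR 5 dB.
B: overshoot 14 dB → output overshoot 2.8 dB → GR 11.2 dB.
B applies 6.2 dB more gain reduction.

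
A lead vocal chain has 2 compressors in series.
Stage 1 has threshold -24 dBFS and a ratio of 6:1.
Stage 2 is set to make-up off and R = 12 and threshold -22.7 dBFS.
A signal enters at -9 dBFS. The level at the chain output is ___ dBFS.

Stage 1: overshoot 15 dB → 15/6 = 2.5 dB → -21.5 dBFS.
Stage 2: -21.5 dBFS is 1.2 dB over -22.7 dBFS; at 12:1 that becomes 0.1 dB over, giving -22.6 dBFS.

-22.6 dBFS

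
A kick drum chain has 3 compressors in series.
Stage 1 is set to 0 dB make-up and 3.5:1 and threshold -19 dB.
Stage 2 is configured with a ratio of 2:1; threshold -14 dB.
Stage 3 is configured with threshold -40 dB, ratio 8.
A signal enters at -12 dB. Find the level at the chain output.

-37.125 dB

Stage 1: 7 dB above -19 dB, reduced 3.5:1 to 2 dB above → -17 dB.
Stage 2: below threshold (-17 ≤ -14); passes unchanged; output -17 dB.
Stage 3: 23 dB above -40 dB, reduced 8:1 to 2.875 dB above → -37.125 dB.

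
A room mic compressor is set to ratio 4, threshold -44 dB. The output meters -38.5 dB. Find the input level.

The compressed level sits -38.5 − (-44) = 5.5 dB over threshold.
Before 4:1 compression the overshoot was 5.5 × 4 = 22 dB, so input = -44 + 22 = -22 dB.

-22 dB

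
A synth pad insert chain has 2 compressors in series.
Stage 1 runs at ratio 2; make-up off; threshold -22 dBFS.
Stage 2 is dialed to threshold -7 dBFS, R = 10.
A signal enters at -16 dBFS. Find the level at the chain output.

-19 dBFS

Stage 1: -16 dBFS is 6 dB over -22 dBFS; at 2:1 that becomes 3 dB over, giving -19 dBFS.
Stage 2: -19 dBFS is at or below the -7 dBFS threshold — no compression; output -19 dBFS.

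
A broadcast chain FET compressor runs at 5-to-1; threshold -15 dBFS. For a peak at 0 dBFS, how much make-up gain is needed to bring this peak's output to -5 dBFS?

7 dB

Overshoot 15 dB → 15/5 = 3 dB after compression, so the compressed level is -15 + 3 = -12 dBFS.
Make-up = target − compressed = -5 − (-12) = 7 dB.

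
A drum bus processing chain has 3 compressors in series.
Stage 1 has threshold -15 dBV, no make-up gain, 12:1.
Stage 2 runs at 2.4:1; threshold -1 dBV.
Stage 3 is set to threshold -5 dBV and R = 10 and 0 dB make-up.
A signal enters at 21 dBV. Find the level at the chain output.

Stage 1: 36 dB above -15 dBV, reduced 12:1 to 3 dB above → -12 dBV.
Stage 2: -12 dBV is at or below the -1 dBV threshold — no compression; output -12 dBV.
Stage 3: below threshold (-12 ≤ -5); passes unchanged; output -12 dBV.

-12 dBV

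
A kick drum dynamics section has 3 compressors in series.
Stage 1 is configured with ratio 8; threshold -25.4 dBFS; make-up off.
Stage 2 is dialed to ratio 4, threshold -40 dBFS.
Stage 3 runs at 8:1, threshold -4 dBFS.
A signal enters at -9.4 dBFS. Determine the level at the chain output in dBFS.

-35.85 dBFS

Stage 1: overshoot 16 dB → 16/8 = 2 dB → -23.4 dBFS.
Stage 2: overshoot 16.6 dB → 16.6/4 = 4.15 dB → -35.85 dBFS.
Stage 3: -35.85 dBFS is at or below the -4 dBFS threshold — no compression; output -35.85 dBFS.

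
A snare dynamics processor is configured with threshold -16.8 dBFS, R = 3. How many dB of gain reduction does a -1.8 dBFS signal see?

-1.8 dBFS exceeds the threshold by 15 dB.
After 3:1 compression the overshoot becomes 15/3 = 5 dB.
So the signal is attenuated by 15 − 5 = 10 dB.

10 dB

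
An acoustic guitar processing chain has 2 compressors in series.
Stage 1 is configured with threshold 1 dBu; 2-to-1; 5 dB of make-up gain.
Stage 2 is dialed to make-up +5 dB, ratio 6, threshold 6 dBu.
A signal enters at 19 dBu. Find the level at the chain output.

Stage 1: 18 dB above 1 dBu, reduced 2:1 to 9 dB above → 10 dBu; +5 dB make-up → 15 dBu.
Stage 2: 15 dBu is 9 dB over 6 dBu; at 6:1 that becomes 1.5 dB over, giving 7.5 dBu; +5 dB make-up → 12.5 dBu.

12.5 dBu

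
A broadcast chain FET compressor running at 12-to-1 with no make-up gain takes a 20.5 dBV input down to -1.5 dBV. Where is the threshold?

-3.5 dBV

Input is 24 dB above T (since output overshoot × R = input overshoot: (-1.5 − T)·12 = 20.5 − T gives T = -3.5 dBV).
Check: -3.5 + (20.5 − (-3.5))/12 = -3.5 + 2 = -1.5 dBV. ✓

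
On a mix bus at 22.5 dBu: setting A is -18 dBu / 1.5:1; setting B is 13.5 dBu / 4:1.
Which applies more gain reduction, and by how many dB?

A: overshoot 40.5 dB → output overshoot 27 dB → GR 13.5 dB.
B: overshoot 9 dB → output overshoot 2.25 dB → GR 6.75 dB.
A reduces 6.75 dB more.

A, by 6.75 dB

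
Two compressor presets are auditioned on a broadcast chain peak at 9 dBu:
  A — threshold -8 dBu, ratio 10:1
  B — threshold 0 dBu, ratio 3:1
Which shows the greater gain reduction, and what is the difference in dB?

A: 17 dB over, compressed to 1.7 dB over, so 15.3 dB of GR.
B: 9 dB over, compressed to 3 dB over, so 6 dB of GR.
A applies 9.3 dB more gain reduction.

A, by 9.3 dB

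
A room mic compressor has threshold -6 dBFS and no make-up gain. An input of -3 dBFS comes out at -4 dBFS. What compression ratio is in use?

1.5:1

Input overshoot = -3 − (-6) = 3 dB; output overshoot = -4 − (-6) = 2 dB.
Ratio = 3 / 2 = 1.5.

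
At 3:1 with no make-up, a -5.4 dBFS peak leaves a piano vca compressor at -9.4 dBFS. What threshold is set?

Let T be the threshold. Output overshoot = (input overshoot)/R, so -9.4 − T = (-5.4 − T)/3.
3·(-9.4 − T) = -5.4 − T → 2·T = -28.2 − (-5.4) = -22.8.
T = -22.8/2 = -11.4 dBFS.

-11.4 dBFS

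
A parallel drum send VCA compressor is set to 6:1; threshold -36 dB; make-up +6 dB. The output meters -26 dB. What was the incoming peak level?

Stripping the +6 dB make-up gives -32 dB at the gain stage.
Post-compression overshoot = -32 − (-36) = 4 dB.
Input overshoot = R × output overshoot = 24 dB → input = -36 + 24 = -12 dB.

-12 dB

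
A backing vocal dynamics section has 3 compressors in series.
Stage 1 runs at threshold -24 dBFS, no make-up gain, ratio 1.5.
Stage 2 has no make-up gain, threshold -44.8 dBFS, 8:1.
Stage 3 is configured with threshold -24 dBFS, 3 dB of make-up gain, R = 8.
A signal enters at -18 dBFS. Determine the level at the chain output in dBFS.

-38.7 dBFS

Stage 1: 6 dB above -24 dBFS, reduced 1.5:1 to 4 dB above → -20 dBFS.
Stage 2: -20 dBFS is 24.8 dB over -44.8 dBFS; at 8:1 that becomes 3.1 dB over, giving -41.7 dBFS.
Stage 3: below threshold (-41.7 ≤ -24); passes unchanged; make-up brings it to -38.7 dBFS.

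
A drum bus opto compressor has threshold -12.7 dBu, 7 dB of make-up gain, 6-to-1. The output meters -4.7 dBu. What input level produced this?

-6.7 dBu

Before make-up, the level was -4.7 − 7 = -11.7 dBu.
That's 1 dB above the -12.7 dBu threshold.
Input overshoot = R × output overshoot = 6 dB → input = -12.7 + 6 = -6.7 dBu.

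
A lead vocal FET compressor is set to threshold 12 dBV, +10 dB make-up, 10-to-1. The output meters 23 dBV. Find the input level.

22 dBV

Remove make-up: 23 − 10 = 13 dBV.
The compressed level sits 13 − 12 = 1 dB over threshold.
Before 10:1 compression the overshoot was 1 × 10 = 10 dB, so input = 12 + 10 = 22 dBV.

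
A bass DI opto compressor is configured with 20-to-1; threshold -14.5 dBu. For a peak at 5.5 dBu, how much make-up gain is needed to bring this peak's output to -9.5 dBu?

4 dB

The peak compresses to -14.5 + 20/20 = -13.5 dBu.
To reach -9.5 dBu requires -9.5 − (-13.5) = 4 dB of make-up.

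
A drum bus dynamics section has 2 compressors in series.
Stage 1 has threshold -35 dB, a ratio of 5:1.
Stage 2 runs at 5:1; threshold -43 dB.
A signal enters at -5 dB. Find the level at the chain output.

-40.2 dB

Stage 1: -5 dB is 30 dB over -35 dB; at 5:1 that becomes 6 dB over, giving -29 dB.
Stage 2: overshoot 14 dB → 14/5 = 2.8 dB → -40.2 dB.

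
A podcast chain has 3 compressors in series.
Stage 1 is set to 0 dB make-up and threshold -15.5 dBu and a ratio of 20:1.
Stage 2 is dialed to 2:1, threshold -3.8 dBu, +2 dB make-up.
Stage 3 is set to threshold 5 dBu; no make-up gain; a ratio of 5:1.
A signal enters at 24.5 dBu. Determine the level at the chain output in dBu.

-11.5 dBu

Stage 1: 40 dB above -15.5 dBu, reduced 20:1 to 2 dB above → -13.5 dBu.
Stage 2: -13.5 dBu ≤ -3.8 dBu, so stage 2 doesn't engage; make-up brings it to -11.5 dBu.
Stage 3: -11.5 dBu ≤ 5 dBu, so stage 3 doesn't engage; output -11.5 dBu.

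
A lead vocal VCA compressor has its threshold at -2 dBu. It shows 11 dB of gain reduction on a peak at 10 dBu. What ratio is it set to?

12:1

Input overshoot = 10 − (-2) = 12 dB.
Output overshoot = 12 − 11 = 1 dB.
Ratio = input overshoot / output overshoot = 12 / 1 = 12.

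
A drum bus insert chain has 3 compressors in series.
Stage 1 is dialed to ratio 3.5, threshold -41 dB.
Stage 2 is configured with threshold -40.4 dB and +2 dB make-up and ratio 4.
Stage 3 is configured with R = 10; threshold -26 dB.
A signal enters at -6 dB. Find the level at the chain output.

-36.05 dB

Stage 1: -6 dB is 35 dB over -41 dB; at 3.5:1 that becomes 10 dB over, giving -31 dB.
Stage 2: -31 dB is 9.4 dB over -40.4 dB; at 4:1 that becomes 2.35 dB over, giving -38.05 dB; +2 dB make-up → -36.05 dB.
Stage 3: -36.05 dB ≤ -26 dB, so stage 3 doesn't engage; output -36.05 dB.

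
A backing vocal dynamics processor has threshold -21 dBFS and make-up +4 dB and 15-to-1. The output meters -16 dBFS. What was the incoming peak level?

-6 dBFS

Stripping the +4 dB make-up gives -20 dBFS at the gain stage.
That's 1 dB above the -21 dBFS threshold.
Before 15:1 compression the overshoot was 1 × 15 = 15 dB, so input = -21 + 15 = -6 dBFS.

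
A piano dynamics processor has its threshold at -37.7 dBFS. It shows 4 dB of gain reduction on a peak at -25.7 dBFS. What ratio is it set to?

1.5:1

Input overshoot = -25.7 − (-37.7) = 12 dB.
Output overshoot = 12 − 4 = 8 dB.
Ratio = input overshoot / output overshoot = 12 / 8 = 1.5.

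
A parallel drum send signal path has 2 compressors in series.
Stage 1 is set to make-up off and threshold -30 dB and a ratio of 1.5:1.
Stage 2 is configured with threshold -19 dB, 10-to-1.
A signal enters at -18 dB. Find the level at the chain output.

-22 dB

Stage 1: 12 dB above -30 dB, reduced 1.5:1 to 8 dB above → -22 dB.
Stage 2: -22 dB is at or below the -19 dB threshold — no compression; output -22 dB.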